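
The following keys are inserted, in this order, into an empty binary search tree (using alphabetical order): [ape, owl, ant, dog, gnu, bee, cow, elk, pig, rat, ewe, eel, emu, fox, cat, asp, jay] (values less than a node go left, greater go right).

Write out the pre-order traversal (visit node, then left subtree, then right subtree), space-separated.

Resulting structure (node: left, right):
  ape: L=ant, R=owl
  owl: L=dog, R=pig
  ant: L=–, R=–
  dog: L=bee, R=gnu
  gnu: L=elk, R=jay
  bee: L=asp, R=cow
  cow: L=cat, R=–
  elk: L=eel, R=ewe
  pig: L=–, R=rat
  rat: L=–, R=–
  ewe: L=emu, R=fox
  eel: L=–, R=–
  emu: L=–, R=–
  fox: L=–, R=–
  cat: L=–, R=–
  asp: L=–, R=–
  jay: L=–, R=–

ape ant owl dog bee asp cow cat gnu elk eel ewe emu fox jay pig rat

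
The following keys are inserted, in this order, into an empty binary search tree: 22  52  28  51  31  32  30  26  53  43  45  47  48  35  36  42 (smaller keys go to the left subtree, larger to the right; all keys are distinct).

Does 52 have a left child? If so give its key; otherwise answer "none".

28

Resulting structure (node: left, right):
  22: L=–, R=52
  52: L=28, R=53
  28: L=26, R=51
  51: L=31, R=–
  31: L=30, R=32
  32: L=–, R=43
  30: L=–, R=–
  26: L=–, R=–
  53: L=–, R=–
  43: L=35, R=45
  45: L=–, R=47
  47: L=–, R=48
  48: L=–, R=–
  35: L=–, R=36
  36: L=–, R=42
  42: L=–, R=–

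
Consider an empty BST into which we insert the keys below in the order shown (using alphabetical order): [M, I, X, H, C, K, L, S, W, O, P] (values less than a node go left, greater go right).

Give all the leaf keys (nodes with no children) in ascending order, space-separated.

M: root
I: left child of M (depth 1)
X: right child of M (depth 1)
H: left child of I (depth 2)
C: left child of H (depth 3)
K: right child of I (depth 2)
L: right child of K (depth 3)
S: left child of X (depth 2)
W: right child of S (depth 3)
O: left child of S (depth 3)
P: right child of O (depth 4)

C L P W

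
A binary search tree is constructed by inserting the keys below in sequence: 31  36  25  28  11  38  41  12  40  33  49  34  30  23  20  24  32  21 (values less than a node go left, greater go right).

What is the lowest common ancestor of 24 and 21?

23

Resulting structure (node: left, right):
  31: L=25, R=36
  36: L=33, R=38
  25: L=11, R=28
  28: L=–, R=30
  11: L=–, R=12
  38: L=–, R=41
  41: L=40, R=49
  12: L=–, R=23
  40: L=–, R=–
  33: L=32, R=34
  49: L=–, R=–
  34: L=–, R=–
  30: L=–, R=–
  23: L=20, R=24
  20: L=–, R=21
  24: L=–, R=–
  32: L=–, R=–
  21: L=–, R=–

Path to 24: 31 → 25 → 11 → 12 → 23 → 24
Path to 21: 31 → 25 → 11 → 12 → 23 → 20 → 21
The paths share a prefix ending at 23, then split left and right.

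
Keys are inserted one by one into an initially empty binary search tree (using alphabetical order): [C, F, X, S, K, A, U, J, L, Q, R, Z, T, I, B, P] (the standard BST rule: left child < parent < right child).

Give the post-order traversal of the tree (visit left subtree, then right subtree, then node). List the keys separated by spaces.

B A I J P R Q L K T U S Z X F C

C: root
F: right child of C (depth 1)
X: right child of F (depth 2)
S: left child of X (depth 3)
K: left child of S (depth 4)
A: left child of C (depth 1)
U: right child of S (depth 4)
J: left child of K (depth 5)
L: right child of K (depth 5)
Q: right child of L (depth 6)
R: right child of Q (depth 7)
Z: right child of X (depth 3)
T: left child of U (depth 5)
I: left child of J (depth 6)
B: right child of A (depth 2)
P: left child of Q (depth 7)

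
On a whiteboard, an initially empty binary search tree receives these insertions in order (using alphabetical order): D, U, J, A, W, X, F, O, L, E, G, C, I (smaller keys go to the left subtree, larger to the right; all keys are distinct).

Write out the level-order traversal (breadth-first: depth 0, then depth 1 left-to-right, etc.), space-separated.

D: root
U: right child of D (depth 1)
J: left child of U (depth 2)
A: left child of D (depth 1)
W: right child of U (depth 2)
X: right child of W (depth 3)
F: left child of J (depth 3)
O: right child of J (depth 3)
L: left child of O (depth 4)
E: left child of F (depth 4)
G: right child of F (depth 4)
C: right child of A (depth 2)
I: right child of G (depth 5)

D A U C J W F O X E G L I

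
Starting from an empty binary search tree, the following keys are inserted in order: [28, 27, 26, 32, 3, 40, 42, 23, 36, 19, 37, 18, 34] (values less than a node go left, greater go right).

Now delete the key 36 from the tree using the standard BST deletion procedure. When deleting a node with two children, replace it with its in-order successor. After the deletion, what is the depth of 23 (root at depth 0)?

Insert 28: tree is empty, so 28 becomes the root.
Insert 27: 27 < 28 → go left. Place as left child of 28.
Insert 26: 26 < 28 → go left; 26 < 27 → go left. Place as left child of 27.
Insert 32: 32 > 28 → go right. Place as right child of 28.
Insert 3: 3 < 28 → go left; 3 < 27 → go left; 3 < 26 → go left. Place as left child of 26.
Insert 40: 40 > 28 → go right; 40 > 32 → go right. Place as right child of 32.
Insert 42: 42 > 28 → go right; 42 > 32 → go right; 42 > 40 → go right. Place as right child of 40.
Insert 23: 23 < 28 → go left; 23 < 27 → go left; 23 < 26 → go left; 23 > 3 → go right. Place as right child of 3.
Insert 36: 36 > 28 → go right; 36 > 32 → go right; 36 < 40 → go left. Place as left child of 40.
Insert 19: 19 < 28 → go left; 19 < 27 → go left; 19 < 26 → go left; 19 > 3 → go right; 19 < 23 → go left. Place as left child of 23.
Insert 37: 37 > 28 → go right; 37 > 32 → go right; 37 < 40 → go left; 37 > 36 → go right. Place as right child of 36.
Insert 18: 18 < 28 → go left; 18 < 27 → go left; 18 < 26 → go left; 18 > 3 → go right; 18 < 23 → go left; 18 < 19 → go left. Place as left child of 19.
Insert 34: 34 > 28 → go right; 34 > 32 → go right; 34 < 40 → go left; 34 < 36 → go left. Place as left child of 36.

Delete 36 (two children — replace with in-order successor).
After deletion, path to 23: 28 → 27 → 26 → 3 → 23.

4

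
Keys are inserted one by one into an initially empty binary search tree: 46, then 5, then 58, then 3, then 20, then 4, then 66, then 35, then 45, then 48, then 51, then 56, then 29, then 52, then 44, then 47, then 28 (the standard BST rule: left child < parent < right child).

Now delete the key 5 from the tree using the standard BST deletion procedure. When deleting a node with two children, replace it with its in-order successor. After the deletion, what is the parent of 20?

46

Resulting structure (node: left, right):
  46: L=5, R=58
  5: L=3, R=20
  58: L=48, R=66
  3: L=–, R=4
  20: L=–, R=35
  4: L=–, R=–
  66: L=–, R=–
  35: L=29, R=45
  45: L=44, R=–
  48: L=47, R=51
  51: L=–, R=56
  56: L=52, R=–
  29: L=28, R=–
  52: L=–, R=–
  44: L=–, R=–
  47: L=–, R=–
  28: L=–, R=–

Delete 5 (two children — replace with in-order successor).
After deletion, 20's parent is 46.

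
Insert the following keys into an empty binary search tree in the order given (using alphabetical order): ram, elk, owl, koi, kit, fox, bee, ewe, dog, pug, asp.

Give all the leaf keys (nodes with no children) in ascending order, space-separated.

Insert ram: tree is empty, so ram becomes the root.
Insert elk: elk < ram → go left. Place as left child of ram.
Insert owl: owl < ram → go left; owl > elk → go right. Place as right child of elk.
Insert koi: koi < ram → go left; koi > elk → go right; koi < owl → go left. Place as left child of owl.
Insert kit: kit < ram → go left; kit > elk → go right; kit < owl → go left; kit < koi → go left. Place as left child of koi.
Insert fox: fox < ram → go left; fox > elk → go right; fox < owl → go left; fox < koi → go left; fox < kit → go left. Place as left child of kit.
Insert bee: bee < ram → go left; bee < elk → go left. Place as left child of elk.
Insert ewe: ewe < ram → go left; ewe > elk → go right; ewe < owl → go left; ewe < koi → go left; ewe < kit → go left; ewe < fox → go left. Place as left child of fox.
Insert dog: dog < ram → go left; dog < elk → go left; dog > bee → go right. Place as right child of bee.
Insert pug: pug < ram → go left; pug > elk → go right; pug > owl → go right. Place as right child of owl.
Insert asp: asp < ram → go left; asp < elk → go left; asp < bee → go left. Place as left child of bee.

asp dog ewe pug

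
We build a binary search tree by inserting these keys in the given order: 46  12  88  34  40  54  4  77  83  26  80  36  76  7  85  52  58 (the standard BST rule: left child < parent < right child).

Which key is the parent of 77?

54

Insert 46: tree is empty, so 46 becomes the root.
Insert 12: 12 < 46 → go left. Place as left child of 46.
Insert 88: 88 > 46 → go right. Place as right child of 46.
Insert 34: 34 < 46 → go left; 34 > 12 → go right. Place as right child of 12.
Insert 40: 40 < 46 → go left; 40 > 12 → go right; 40 > 34 → go right. Place as right child of 34.
Insert 54: 54 > 46 → go right; 54 < 88 → go left. Place as left child of 88.
Insert 4: 4 < 46 → go left; 4 < 12 → go left. Place as left child of 12.
Insert 77: 77 > 46 → go right; 77 < 88 → go left; 77 > 54 → go right. Place as right child of 54.
Insert 83: 83 > 46 → go right; 83 < 88 → go left; 83 > 54 → go right; 83 > 77 → go right. Place as right child of 77.
Insert 26: 26 < 46 → go left; 26 > 12 → go right; 26 < 34 → go left. Place as left child of 34.
Insert 80: 80 > 46 → go right; 80 < 88 → go left; 80 > 54 → go right; 80 > 77 → go right; 80 < 83 → go left. Place as left child of 83.
Insert 36: 36 < 46 → go left; 36 > 12 → go right; 36 > 34 → go right; 36 < 40 → go left. Place as left child of 40.
Insert 76: 76 > 46 → go right; 76 < 88 → go left; 76 > 54 → go right; 76 < 77 → go left. Place as left child of 77.
Insert 7: 7 < 46 → go left; 7 < 12 → go left; 7 > 4 → go right. Place as right child of 4.
Insert 85: 85 > 46 → go right; 85 < 88 → go left; 85 > 54 → go right; 85 > 77 → go right; 85 > 83 → go right. Place as right child of 83.
Insert 52: 52 > 46 → go right; 52 < 88 → go left; 52 < 54 → go left. Place as left child of 54.
Insert 58: 58 > 46 → go right; 58 < 88 → go left; 58 > 54 → go right; 58 < 77 → go left; 58 < 76 → go left. Place as left child of 76.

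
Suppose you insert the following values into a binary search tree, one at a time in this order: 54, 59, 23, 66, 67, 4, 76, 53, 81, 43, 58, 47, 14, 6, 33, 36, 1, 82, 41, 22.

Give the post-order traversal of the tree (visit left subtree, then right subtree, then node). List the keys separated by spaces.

1 6 22 14 4 41 36 33 47 43 53 23 58 82 81 76 67 66 59 54

Insert 54: tree is empty, so 54 becomes the root.
Insert 59: 59 > 54 → go right. Place as right child of 54.
Insert 23: 23 < 54 → go left. Place as left child of 54.
Insert 66: 66 > 54 → go right; 66 > 59 → go right. Place as right child of 59.
Insert 67: 67 > 54 → go right; 67 > 59 → go right; 67 > 66 → go right. Place as right child of 66.
Insert 4: 4 < 54 → go left; 4 < 23 → go left. Place as left child of 23.
Insert 76: 76 > 54 → go right; 76 > 59 → go right; 76 > 66 → go right; 76 > 67 → go right. Place as right child of 67.
Insert 53: 53 < 54 → go left; 53 > 23 → go right. Place as right child of 23.
Insert 81: 81 > 54 → go right; 81 > 59 → go right; 81 > 66 → go right; 81 > 67 → go right; 81 > 76 → go right. Place as right child of 76.
Insert 43: 43 < 54 → go left; 43 > 23 → go right; 43 < 53 → go left. Place as left child of 53.
Insert 58: 58 > 54 → go right; 58 < 59 → go left. Place as left child of 59.
Insert 47: 47 < 54 → go left; 47 > 23 → go right; 47 < 53 → go left; 47 > 43 → go right. Place as right child of 43.
Insert 14: 14 < 54 → go left; 14 < 23 → go left; 14 > 4 → go right. Place as right child of 4.
Insert 6: 6 < 54 → go left; 6 < 23 → go left; 6 > 4 → go right; 6 < 14 → go left. Place as left child of 14.
Insert 33: 33 < 54 → go left; 33 > 23 → go right; 33 < 53 → go left; 33 < 43 → go left. Place as left child of 43.
Insert 36: 36 < 54 → go left; 36 > 23 → go right; 36 < 53 → go left; 36 < 43 → go left; 36 > 33 → go right. Place as right child of 33.
Insert 1: 1 < 54 → go left; 1 < 23 → go left; 1 < 4 → go left. Place as left child of 4.
Insert 82: 82 > 54 → go right; 82 > 59 → go right; 82 > 66 → go right; 82 > 67 → go right; 82 > 76 → go right; 82 > 81 → go right. Place as right child of 81.
Insert 41: 41 < 54 → go left; 41 > 23 → go right; 41 < 53 → go left; 41 < 43 → go left; 41 > 33 → go right; 41 > 36 → go right. Place as right child of 36.
Insert 22: 22 < 54 → go left; 22 < 23 → go left; 22 > 4 → go right; 22 > 14 → go right. Place as right child of 14.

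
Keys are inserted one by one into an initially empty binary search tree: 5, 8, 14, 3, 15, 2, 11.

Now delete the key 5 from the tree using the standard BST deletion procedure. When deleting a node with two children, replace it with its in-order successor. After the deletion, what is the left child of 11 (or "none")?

5: root
8: right child of 5 (depth 1)
14: right child of 8 (depth 2)
3: left child of 5 (depth 1)
15: right child of 14 (depth 3)
2: left child of 3 (depth 2)
11: left child of 14 (depth 3)

Delete 5 (two children — replace with in-order successor).
After deletion, 11's left child: none.

none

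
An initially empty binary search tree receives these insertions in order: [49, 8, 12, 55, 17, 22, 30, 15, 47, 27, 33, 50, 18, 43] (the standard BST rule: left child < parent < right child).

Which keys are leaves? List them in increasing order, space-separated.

49: root
8: left child of 49 (depth 1)
12: right child of 8 (depth 2)
55: right child of 49 (depth 1)
17: right child of 12 (depth 3)
22: right child of 17 (depth 4)
30: right child of 22 (depth 5)
15: left child of 17 (depth 4)
47: right child of 30 (depth 6)
27: left child of 30 (depth 6)
33: left child of 47 (depth 7)
50: left child of 55 (depth 2)
18: left child of 22 (depth 5)
43: right child of 33 (depth 8)

15 18 27 43 50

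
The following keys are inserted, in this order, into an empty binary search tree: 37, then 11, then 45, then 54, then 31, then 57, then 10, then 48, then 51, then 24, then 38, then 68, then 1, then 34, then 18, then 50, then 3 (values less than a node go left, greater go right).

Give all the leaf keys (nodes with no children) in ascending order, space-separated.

3 18 34 38 50 68

37: root
11: left child of 37 (depth 1)
45: right child of 37 (depth 1)
54: right child of 45 (depth 2)
31: right child of 11 (depth 2)
57: right child of 54 (depth 3)
10: left child of 11 (depth 2)
48: left child of 54 (depth 3)
51: right child of 48 (depth 4)
24: left child of 31 (depth 3)
38: left child of 45 (depth 2)
68: right child of 57 (depth 4)
1: left child of 10 (depth 3)
34: right child of 31 (depth 3)
18: left child of 24 (depth 4)
50: left child of 51 (depth 5)
3: right child of 1 (depth 4)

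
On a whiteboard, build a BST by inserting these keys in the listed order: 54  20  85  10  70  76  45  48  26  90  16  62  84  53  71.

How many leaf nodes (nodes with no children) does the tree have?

Insert 54: tree is empty, so 54 becomes the root.
Insert 20: 20 < 54 → go left. Place as left child of 54.
Insert 85: 85 > 54 → go right. Place as right child of 54.
Insert 10: 10 < 54 → go left; 10 < 20 → go left. Place as left child of 20.
Insert 70: 70 > 54 → go right; 70 < 85 → go left. Place as left child of 85.
Insert 76: 76 > 54 → go right; 76 < 85 → go left; 76 > 70 → go right. Place as right child of 70.
Insert 45: 45 < 54 → go left; 45 > 20 → go right. Place as right child of 20.
Insert 48: 48 < 54 → go left; 48 > 20 → go right; 48 > 45 → go right. Place as right child of 45.
Insert 26: 26 < 54 → go left; 26 > 20 → go right; 26 < 45 → go left. Place as left child of 45.
Insert 90: 90 > 54 → go right; 90 > 85 → go right. Place as right child of 85.
Insert 16: 16 < 54 → go left; 16 < 20 → go left; 16 > 10 → go right. Place as right child of 10.
Insert 62: 62 > 54 → go right; 62 < 85 → go left; 62 < 70 → go left. Place as left child of 70.
Insert 84: 84 > 54 → go right; 84 < 85 → go left; 84 > 70 → go right; 84 > 76 → go right. Place as right child of 76.
Insert 53: 53 < 54 → go left; 53 > 20 → go right; 53 > 45 → go right; 53 > 48 → go right. Place as right child of 48.
Insert 71: 71 > 54 → go right; 71 < 85 → go left; 71 > 70 → go right; 71 < 76 → go left. Place as left child of 76.

Leaves: 16, 26, 53, 62, 71, 84, 90 — 7 in total.

7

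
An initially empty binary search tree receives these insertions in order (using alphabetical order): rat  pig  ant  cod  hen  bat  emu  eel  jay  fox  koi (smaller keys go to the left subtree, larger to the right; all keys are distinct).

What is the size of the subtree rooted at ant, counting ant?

rat: root
pig: left child of rat (depth 1)
ant: left child of pig (depth 2)
cod: right child of ant (depth 3)
hen: right child of cod (depth 4)
bat: left child of cod (depth 4)
emu: left child of hen (depth 5)
eel: left child of emu (depth 6)
jay: right child of hen (depth 5)
fox: right child of emu (depth 6)
koi: right child of jay (depth 6)

Subtree rooted at ant contains: ant, cod, bat, hen, emu, eel, fox, jay, koi — 9 nodes.

9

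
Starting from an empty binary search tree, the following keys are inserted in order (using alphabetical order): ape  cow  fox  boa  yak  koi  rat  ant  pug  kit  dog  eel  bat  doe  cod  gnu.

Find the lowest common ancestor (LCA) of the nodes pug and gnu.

Insert ape: tree is empty, so ape becomes the root.
Insert cow: cow > ape → go right. Place as right child of ape.
Insert fox: fox > ape → go right; fox > cow → go right. Place as right child of cow.
Insert boa: boa > ape → go right; boa < cow → go left. Place as left child of cow.
Insert yak: yak > ape → go right; yak > cow → go right; yak > fox → go right. Place as right child of fox.
Insert koi: koi > ape → go right; koi > cow → go right; koi > fox → go right; koi < yak → go left. Place as left child of yak.
Insert rat: rat > ape → go right; rat > cow → go right; rat > fox → go right; rat < yak → go left; rat > koi → go right. Place as right child of koi.
Insert ant: ant < ape → go left. Place as left child of ape.
Insert pug: pug > ape → go right; pug > cow → go right; pug > fox → go right; pug < yak → go left; pug > koi → go right; pug < rat → go left. Place as left child of rat.
Insert kit: kit > ape → go right; kit > cow → go right; kit > fox → go right; kit < yak → go left; kit < koi → go left. Place as left child of koi.
Insert dog: dog > ape → go right; dog > cow → go right; dog < fox → go left. Place as left child of fox.
Insert eel: eel > ape → go right; eel > cow → go right; eel < fox → go left; eel > dog → go right. Place as right child of dog.
Insert bat: bat > ape → go right; bat < cow → go left; bat < boa → go left. Place as left child of boa.
Insert doe: doe > ape → go right; doe > cow → go right; doe < fox → go left; doe < dog → go left. Place as left child of dog.
Insert cod: cod > ape → go right; cod < cow → go left; cod > boa → go right. Place as right child of boa.
Insert gnu: gnu > ape → go right; gnu > cow → go right; gnu > fox → go right; gnu < yak → go left; gnu < koi → go left; gnu < kit → go left. Place as left child of kit.

Path to pug: ape → cow → fox → yak → koi → rat → pug
Path to gnu: ape → cow → fox → yak → koi → kit → gnu
The paths share a prefix ending at koi, then split left and right.

koi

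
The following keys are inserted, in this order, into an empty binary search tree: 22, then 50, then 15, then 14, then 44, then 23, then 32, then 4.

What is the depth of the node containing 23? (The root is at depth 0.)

Insert 22: tree is empty, so 22 becomes the root.
Insert 50: 50 > 22 → go right. Place as right child of 22.
Insert 15: 15 < 22 → go left. Place as left child of 22.
Insert 14: 14 < 22 → go left; 14 < 15 → go left. Place as left child of 15.
Insert 44: 44 > 22 → go right; 44 < 50 → go left. Place as left child of 50.
Insert 23: 23 > 22 → go right; 23 < 50 → go left; 23 < 44 → go left. Place as left child of 44.
Insert 32: 32 > 22 → go right; 32 < 50 → go left; 32 < 44 → go left; 32 > 23 → go right. Place as right child of 23.
Insert 4: 4 < 22 → go left; 4 < 15 → go left; 4 < 14 → go left. Place as left child of 14.

Path to 23: 22 → 50 → 44 → 23, which is 3 edges.

3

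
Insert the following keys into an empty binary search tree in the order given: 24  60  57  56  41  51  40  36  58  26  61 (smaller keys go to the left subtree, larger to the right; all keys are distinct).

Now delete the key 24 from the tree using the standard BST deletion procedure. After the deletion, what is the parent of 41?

24: root
60: right child of 24 (depth 1)
57: left child of 60 (depth 2)
56: left child of 57 (depth 3)
41: left child of 56 (depth 4)
51: right child of 41 (depth 5)
40: left child of 41 (depth 5)
36: left child of 40 (depth 6)
58: right child of 57 (depth 3)
26: left child of 36 (depth 7)
61: right child of 60 (depth 2)

Delete 24 (at most one child — splice it out).
After deletion, 41's parent is 56.

56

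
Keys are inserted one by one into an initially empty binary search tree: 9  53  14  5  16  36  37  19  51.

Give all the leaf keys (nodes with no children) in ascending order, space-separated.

9: root
53: right child of 9 (depth 1)
14: left child of 53 (depth 2)
5: left child of 9 (depth 1)
16: right child of 14 (depth 3)
36: right child of 16 (depth 4)
37: right child of 36 (depth 5)
19: left child of 36 (depth 5)
51: right child of 37 (depth 6)

5 19 51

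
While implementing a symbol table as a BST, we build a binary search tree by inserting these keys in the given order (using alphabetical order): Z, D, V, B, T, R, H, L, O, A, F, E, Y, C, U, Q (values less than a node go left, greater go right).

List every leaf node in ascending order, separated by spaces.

Insert Z: tree is empty, so Z becomes the root.
Insert D: D < Z → go left. Place as left child of Z.
Insert V: V < Z → go left; V > D → go right. Place as right child of D.
Insert B: B < Z → go left; B < D → go left. Place as left child of D.
Insert T: T < Z → go left; T > D → go right; T < V → go left. Place as left child of V.
Insert R: R < Z → go left; R > D → go right; R < V → go left; R < T → go left. Place as left child of T.
Insert H: H < Z → go left; H > D → go right; H < V → go left; H < T → go left; H < R → go left. Place as left child of R.
Insert L: L < Z → go left; L > D → go right; L < V → go left; L < T → go left; L < R → go left; L > H → go right. Place as right child of H.
Insert O: O < Z → go left; O > D → go right; O < V → go left; O < T → go left; O < R → go left; O > H → go right; O > L → go right. Place as right child of L.
Insert A: A < Z → go left; A < D → go left; A < B → go left. Place as left child of B.
Insert F: F < Z → go left; F > D → go right; F < V → go left; F < T → go left; F < R → go left; F < H → go left. Place as left child of H.
Insert E: E < Z → go left; E > D → go right; E < V → go left; E < T → go left; E < R → go left; E < H → go left; E < F → go left. Place as left child of F.
Insert Y: Y < Z → go left; Y > D → go right; Y > V → go right. Place as right child of V.
Insert C: C < Z → go left; C < D → go left; C > B → go right. Place as right child of B.
Insert U: U < Z → go left; U > D → go right; U < V → go left; U > T → go right. Place as right child of T.
Insert Q: Q < Z → go left; Q > D → go right; Q < V → go left; Q < T → go left; Q < R → go left; Q > H → go right; Q > L → go right; Q > O → go right. Place as right child of O.

A C E Q U Y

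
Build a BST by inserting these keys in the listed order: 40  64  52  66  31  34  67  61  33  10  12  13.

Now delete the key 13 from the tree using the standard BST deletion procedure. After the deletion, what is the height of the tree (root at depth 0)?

3

Insert 40: tree is empty, so 40 becomes the root.
Insert 64: 64 > 40 → go right. Place as right child of 40.
Insert 52: 52 > 40 → go right; 52 < 64 → go left. Place as left child of 64.
Insert 66: 66 > 40 → go right; 66 > 64 → go right. Place as right child of 64.
Insert 31: 31 < 40 → go left. Place as left child of 40.
Insert 34: 34 < 40 → go left; 34 > 31 → go right. Place as right child of 31.
Insert 67: 67 > 40 → go right; 67 > 64 → go right; 67 > 66 → go right. Place as right child of 66.
Insert 61: 61 > 40 → go right; 61 < 64 → go left; 61 > 52 → go right. Place as right child of 52.
Insert 33: 33 < 40 → go left; 33 > 31 → go right; 33 < 34 → go left. Place as left child of 34.
Insert 10: 10 < 40 → go left; 10 < 31 → go left. Place as left child of 31.
Insert 12: 12 < 40 → go left; 12 < 31 → go left; 12 > 10 → go right. Place as right child of 10.
Insert 13: 13 < 40 → go left; 13 < 31 → go left; 13 > 10 → go right; 13 > 12 → go right. Place as right child of 12.

Delete 13 (at most one child — splice it out).
After deletion, deepest node is 67 at depth 3.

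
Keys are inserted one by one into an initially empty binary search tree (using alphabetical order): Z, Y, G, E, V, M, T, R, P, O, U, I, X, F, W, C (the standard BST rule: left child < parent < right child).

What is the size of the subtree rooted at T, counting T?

5

Z: root
Y: left child of Z (depth 1)
G: left child of Y (depth 2)
E: left child of G (depth 3)
V: right child of G (depth 3)
M: left child of V (depth 4)
T: right child of M (depth 5)
R: left child of T (depth 6)
P: left child of R (depth 7)
O: left child of P (depth 8)
U: right child of T (depth 6)
I: left child of M (depth 5)
X: right child of V (depth 4)
F: right child of E (depth 4)
W: left child of X (depth 5)
C: left child of E (depth 4)

Subtree rooted at T contains: T, R, P, O, U — 5 nodes.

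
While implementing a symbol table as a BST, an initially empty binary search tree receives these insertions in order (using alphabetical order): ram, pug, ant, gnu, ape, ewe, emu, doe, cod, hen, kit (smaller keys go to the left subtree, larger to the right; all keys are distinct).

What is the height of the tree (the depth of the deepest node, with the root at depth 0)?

8

ram: root
pug: left child of ram (depth 1)
ant: left child of pug (depth 2)
gnu: right child of ant (depth 3)
ape: left child of gnu (depth 4)
ewe: right child of ape (depth 5)
emu: left child of ewe (depth 6)
doe: left child of emu (depth 7)
cod: left child of doe (depth 8)
hen: right child of gnu (depth 4)
kit: right child of hen (depth 5)

The deepest node is cod at depth 8.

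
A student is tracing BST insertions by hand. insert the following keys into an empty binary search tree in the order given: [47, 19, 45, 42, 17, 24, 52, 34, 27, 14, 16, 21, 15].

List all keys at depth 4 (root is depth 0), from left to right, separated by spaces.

16 24

Insert 47: tree is empty, so 47 becomes the root.
Insert 19: 19 < 47 → go left. Place as left child of 47.
Insert 45: 45 < 47 → go left; 45 > 19 → go right. Place as right child of 19.
Insert 42: 42 < 47 → go left; 42 > 19 → go right; 42 < 45 → go left. Place as left child of 45.
Insert 17: 17 < 47 → go left; 17 < 19 → go left. Place as left child of 19.
Insert 24: 24 < 47 → go left; 24 > 19 → go right; 24 < 45 → go left; 24 < 42 → go left. Place as left child of 42.
Insert 52: 52 > 47 → go right. Place as right child of 47.
Insert 34: 34 < 47 → go left; 34 > 19 → go right; 34 < 45 → go left; 34 < 42 → go left; 34 > 24 → go right. Place as right child of 24.
Insert 27: 27 < 47 → go left; 27 > 19 → go right; 27 < 45 → go left; 27 < 42 → go left; 27 > 24 → go right; 27 < 34 → go left. Place as left child of 34.
Insert 14: 14 < 47 → go left; 14 < 19 → go left; 14 < 17 → go left. Place as left child of 17.
Insert 16: 16 < 47 → go left; 16 < 19 → go left; 16 < 17 → go left; 16 > 14 → go right. Place as right child of 14.
Insert 21: 21 < 47 → go left; 21 > 19 → go right; 21 < 45 → go left; 21 < 42 → go left; 21 < 24 → go left. Place as left child of 24.
Insert 15: 15 < 47 → go left; 15 < 19 → go left; 15 < 17 → go left; 15 > 14 → go right; 15 < 16 → go left. Place as left child of 16.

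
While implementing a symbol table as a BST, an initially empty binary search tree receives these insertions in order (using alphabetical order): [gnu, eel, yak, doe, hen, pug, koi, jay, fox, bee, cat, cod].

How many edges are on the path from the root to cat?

4

Insert gnu: tree is empty, so gnu becomes the root.
Insert eel: eel < gnu → go left. Place as left child of gnu.
Insert yak: yak > gnu → go right. Place as right child of gnu.
Insert doe: doe < gnu → go left; doe < eel → go left. Place as left child of eel.
Insert hen: hen > gnu → go right; hen < yak → go left. Place as left child of yak.
Insert pug: pug > gnu → go right; pug < yak → go left; pug > hen → go right. Place as right child of hen.
Insert koi: koi > gnu → go right; koi < yak → go left; koi > hen → go right; koi < pug → go left. Place as left child of pug.
Insert jay: jay > gnu → go right; jay < yak → go left; jay > hen → go right; jay < pug → go left; jay < koi → go left. Place as left child of koi.
Insert fox: fox < gnu → go left; fox > eel → go right. Place as right child of eel.
Insert bee: bee < gnu → go left; bee < eel → go left; bee < doe → go left. Place as left child of doe.
Insert cat: cat < gnu → go left; cat < eel → go left; cat < doe → go left; cat > bee → go right. Place as right child of bee.
Insert cod: cod < gnu → go left; cod < eel → go left; cod < doe → go left; cod > bee → go right; cod > cat → go right. Place as right child of cat.

Path to cat: gnu → eel → doe → bee → cat, which is 4 edges.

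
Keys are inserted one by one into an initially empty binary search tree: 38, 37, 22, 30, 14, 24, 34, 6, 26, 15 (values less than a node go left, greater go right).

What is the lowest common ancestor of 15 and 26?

Resulting structure (node: left, right):
  38: L=37, R=–
  37: L=22, R=–
  22: L=14, R=30
  30: L=24, R=34
  14: L=6, R=15
  24: L=–, R=26
  34: L=–, R=–
  6: L=–, R=–
  26: L=–, R=–
  15: L=–, R=–

Path to 15: 38 → 37 → 22 → 14 → 15
Path to 26: 38 → 37 → 22 → 30 → 24 → 26
The paths share a prefix ending at 22, then split left and right.

22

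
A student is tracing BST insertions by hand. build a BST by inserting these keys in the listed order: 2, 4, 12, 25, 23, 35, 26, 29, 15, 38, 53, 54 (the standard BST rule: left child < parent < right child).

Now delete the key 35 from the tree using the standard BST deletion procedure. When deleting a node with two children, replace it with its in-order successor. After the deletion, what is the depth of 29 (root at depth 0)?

6

Insert 2: tree is empty, so 2 becomes the root.
Insert 4: 4 > 2 → go right. Place as right child of 2.
Insert 12: 12 > 2 → go right; 12 > 4 → go right. Place as right child of 4.
Insert 25: 25 > 2 → go right; 25 > 4 → go right; 25 > 12 → go right. Place as right child of 12.
Insert 23: 23 > 2 → go right; 23 > 4 → go right; 23 > 12 → go right; 23 < 25 → go left. Place as left child of 25.
Insert 35: 35 > 2 → go right; 35 > 4 → go right; 35 > 12 → go right; 35 > 25 → go right. Place as right child of 25.
Insert 26: 26 > 2 → go right; 26 > 4 → go right; 26 > 12 → go right; 26 > 25 → go right; 26 < 35 → go left. Place as left child of 35.
Insert 29: 29 > 2 → go right; 29 > 4 → go right; 29 > 12 → go right; 29 > 25 → go right; 29 < 35 → go left; 29 > 26 → go right. Place as right child of 26.
Insert 15: 15 > 2 → go right; 15 > 4 → go right; 15 > 12 → go right; 15 < 25 → go left; 15 < 23 → go left. Place as left child of 23.
Insert 38: 38 > 2 → go right; 38 > 4 → go right; 38 > 12 → go right; 38 > 25 → go right; 38 > 35 → go right. Place as right child of 35.
Insert 53: 53 > 2 → go right; 53 > 4 → go right; 53 > 12 → go right; 53 > 25 → go right; 53 > 35 → go right; 53 > 38 → go right. Place as right child of 38.
Insert 54: 54 > 2 → go right; 54 > 4 → go right; 54 > 12 → go right; 54 > 25 → go right; 54 > 35 → go right; 54 > 38 → go right; 54 > 53 → go right. Place as right child of 53.

Delete 35 (two children — replace with in-order successor).
After deletion, path to 29: 2 → 4 → 12 → 25 → 38 → 26 → 29.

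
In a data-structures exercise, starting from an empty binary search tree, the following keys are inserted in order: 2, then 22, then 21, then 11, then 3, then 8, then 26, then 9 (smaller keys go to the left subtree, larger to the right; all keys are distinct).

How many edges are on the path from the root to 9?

6

Insert 2: tree is empty, so 2 becomes the root.
Insert 22: 22 > 2 → go right. Place as right child of 2.
Insert 21: 21 > 2 → go right; 21 < 22 → go left. Place as left child of 22.
Insert 11: 11 > 2 → go right; 11 < 22 → go left; 11 < 21 → go left. Place as left child of 21.
Insert 3: 3 > 2 → go right; 3 < 22 → go left; 3 < 21 → go left; 3 < 11 → go left. Place as left child of 11.
Insert 8: 8 > 2 → go right; 8 < 22 → go left; 8 < 21 → go left; 8 < 11 → go left; 8 > 3 → go right. Place as right child of 3.
Insert 26: 26 > 2 → go right; 26 > 22 → go right. Place as right child of 22.
Insert 9: 9 > 2 → go right; 9 < 22 → go left; 9 < 21 → go left; 9 < 11 → go left; 9 > 3 → go right; 9 > 8 → go right. Place as right child of 8.

Path to 9: 2 → 22 → 21 → 11 → 3 → 8 → 9, which is 6 edges.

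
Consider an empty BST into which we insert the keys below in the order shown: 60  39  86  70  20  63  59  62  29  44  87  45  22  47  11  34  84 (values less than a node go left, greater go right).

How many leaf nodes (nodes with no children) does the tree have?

60: root
39: left child of 60 (depth 1)
86: right child of 60 (depth 1)
70: left child of 86 (depth 2)
20: left child of 39 (depth 2)
63: left child of 70 (depth 3)
59: right child of 39 (depth 2)
62: left child of 63 (depth 4)
29: right child of 20 (depth 3)
44: left child of 59 (depth 3)
87: right child of 86 (depth 2)
45: right child of 44 (depth 4)
22: left child of 29 (depth 4)
47: right child of 45 (depth 5)
11: left child of 20 (depth 3)
34: right child of 29 (depth 4)
84: right child of 70 (depth 3)

Leaves: 11, 22, 34, 47, 62, 84, 87 — 7 in total.

7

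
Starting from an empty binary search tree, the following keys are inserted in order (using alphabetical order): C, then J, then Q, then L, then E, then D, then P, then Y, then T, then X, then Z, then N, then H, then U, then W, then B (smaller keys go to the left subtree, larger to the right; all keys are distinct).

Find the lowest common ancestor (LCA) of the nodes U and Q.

Q

Insert C: tree is empty, so C becomes the root.
Insert J: J > C → go right. Place as right child of C.
Insert Q: Q > C → go right; Q > J → go right. Place as right child of J.
Insert L: L > C → go right; L > J → go right; L < Q → go left. Place as left child of Q.
Insert E: E > C → go right; E < J → go left. Place as left child of J.
Insert D: D > C → go right; D < J → go left; D < E → go left. Place as left child of E.
Insert P: P > C → go right; P > J → go right; P < Q → go left; P > L → go right. Place as right child of L.
Insert Y: Y > C → go right; Y > J → go right; Y > Q → go right. Place as right child of Q.
Insert T: T > C → go right; T > J → go right; T > Q → go right; T < Y → go left. Place as left child of Y.
Insert X: X > C → go right; X > J → go right; X > Q → go right; X < Y → go left; X > T → go right. Place as right child of T.
Insert Z: Z > C → go right; Z > J → go right; Z > Q → go right; Z > Y → go right. Place as right child of Y.
Insert N: N > C → go right; N > J → go right; N < Q → go left; N > L → go right; N < P → go left. Place as left child of P.
Insert H: H > C → go right; H < J → go left; H > E → go right. Place as right child of E.
Insert U: U > C → go right; U > J → go right; U > Q → go right; U < Y → go left; U > T → go right; U < X → go left. Place as left child of X.
Insert W: W > C → go right; W > J → go right; W > Q → go right; W < Y → go left; W > T → go right; W < X → go left; W > U → go right. Place as right child of U.
Insert B: B < C → go left. Place as left child of C.

Path to U: C → J → Q → Y → T → X → U
Path to Q: C → J → Q
Q lies on both paths and is an ancestor of the other node.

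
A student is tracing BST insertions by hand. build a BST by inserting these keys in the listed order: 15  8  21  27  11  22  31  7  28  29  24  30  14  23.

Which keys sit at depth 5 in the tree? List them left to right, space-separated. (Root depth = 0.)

23 29

15: root
8: left child of 15 (depth 1)
21: right child of 15 (depth 1)
27: right child of 21 (depth 2)
11: right child of 8 (depth 2)
22: left child of 27 (depth 3)
31: right child of 27 (depth 3)
7: left child of 8 (depth 2)
28: left child of 31 (depth 4)
29: right child of 28 (depth 5)
24: right child of 22 (depth 4)
30: right child of 29 (depth 6)
14: right child of 11 (depth 3)
23: left child of 24 (depth 5)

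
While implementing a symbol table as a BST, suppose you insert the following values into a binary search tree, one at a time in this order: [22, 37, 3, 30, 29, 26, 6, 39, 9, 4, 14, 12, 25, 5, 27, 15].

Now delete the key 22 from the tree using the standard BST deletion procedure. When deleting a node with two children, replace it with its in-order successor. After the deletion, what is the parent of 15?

14

22: root
37: right child of 22 (depth 1)
3: left child of 22 (depth 1)
30: left child of 37 (depth 2)
29: left child of 30 (depth 3)
26: left child of 29 (depth 4)
6: right child of 3 (depth 2)
39: right child of 37 (depth 2)
9: right child of 6 (depth 3)
4: left child of 6 (depth 3)
14: right child of 9 (depth 4)
12: left child of 14 (depth 5)
25: left child of 26 (depth 5)
5: right child of 4 (depth 4)
27: right child of 26 (depth 5)
15: right child of 14 (depth 5)

Delete 22 (two children — replace with in-order successor).
After deletion, 15's parent is 14.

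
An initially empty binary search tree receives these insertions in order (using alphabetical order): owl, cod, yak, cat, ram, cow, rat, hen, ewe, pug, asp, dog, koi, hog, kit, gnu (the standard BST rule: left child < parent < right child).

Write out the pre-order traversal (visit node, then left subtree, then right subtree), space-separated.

Insert owl: tree is empty, so owl becomes the root.
Insert cod: cod < owl → go left. Place as left child of owl.
Insert yak: yak > owl → go right. Place as right child of owl.
Insert cat: cat < owl → go left; cat < cod → go left. Place as left child of cod.
Insert ram: ram > owl → go right; ram < yak → go left. Place as left child of yak.
Insert cow: cow < owl → go left; cow > cod → go right. Place as right child of cod.
Insert rat: rat > owl → go right; rat < yak → go left; rat > ram → go right. Place as right child of ram.
Insert hen: hen < owl → go left; hen > cod → go right; hen > cow → go right. Place as right child of cow.
Insert ewe: ewe < owl → go left; ewe > cod → go right; ewe > cow → go right; ewe < hen → go left. Place as left child of hen.
Insert pug: pug > owl → go right; pug < yak → go left; pug < ram → go left. Place as left child of ram.
Insert asp: asp < owl → go left; asp < cod → go left; asp < cat → go left. Place as left child of cat.
Insert dog: dog < owl → go left; dog > cod → go right; dog > cow → go right; dog < hen → go left; dog < ewe → go left. Place as left child of ewe.
Insert koi: koi < owl → go left; koi > cod → go right; koi > cow → go right; koi > hen → go right. Place as right child of hen.
Insert hog: hog < owl → go left; hog > cod → go right; hog > cow → go right; hog > hen → go right; hog < koi → go left. Place as left child of koi.
Insert kit: kit < owl → go left; kit > cod → go right; kit > cow → go right; kit > hen → go right; kit < koi → go left; kit > hog → go right. Place as right child of hog.
Insert gnu: gnu < owl → go left; gnu > cod → go right; gnu > cow → go right; gnu < hen → go left; gnu > ewe → go right. Place as right child of ewe.

owl cod cat asp cow hen ewe dog gnu koi hog kit yak ram pug rat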